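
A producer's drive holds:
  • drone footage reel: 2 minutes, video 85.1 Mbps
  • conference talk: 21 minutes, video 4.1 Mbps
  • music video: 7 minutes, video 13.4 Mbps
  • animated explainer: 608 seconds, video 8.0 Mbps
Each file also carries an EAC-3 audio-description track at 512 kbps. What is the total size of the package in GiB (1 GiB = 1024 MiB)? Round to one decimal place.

Audio: 512 kbps = 0.512 Mbps.
drone footage reel: 85.612 Mbps × 120 s = 10273.4 Mb
conference talk: 4.612 Mbps × 1260 s = 5811.1 Mb
music video: 13.912 Mbps × 420 s = 5843.0 Mb
animated explainer: 8.512 Mbps × 608 s = 5175.3 Mb
Total: 27102.9 Mb = 3387.9 MB.
= 3.155 GiB.

3.2 GiB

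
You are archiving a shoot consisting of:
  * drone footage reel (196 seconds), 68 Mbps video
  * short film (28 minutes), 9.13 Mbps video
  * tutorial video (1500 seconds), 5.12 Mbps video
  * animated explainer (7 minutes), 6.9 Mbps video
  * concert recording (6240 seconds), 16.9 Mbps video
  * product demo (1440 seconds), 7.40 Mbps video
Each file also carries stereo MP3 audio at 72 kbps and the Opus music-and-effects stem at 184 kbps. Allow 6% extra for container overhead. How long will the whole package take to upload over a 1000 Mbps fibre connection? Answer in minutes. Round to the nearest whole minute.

3 minutes

Audio total: 72 + 184 = 256 kbps = 0.256 Mbps.
drone footage reel: 68.256 Mbps × 196 s × 1.06 = 14180.9 Mb
short film: 9.386 Mbps × 1680 s × 1.06 = 16714.6 Mb
tutorial video: 5.376 Mbps × 1500 s × 1.06 = 8547.8 Mb
animated explainer: 7.156 Mbps × 420 s × 1.06 = 3185.9 Mb
concert recording: 17.156 Mbps × 6240 s × 1.06 = 113476.6 Mb
product demo: 7.656 Mbps × 1440 s × 1.06 = 11686.1 Mb
Total: 167791.9 Mb = 20974.0 MB.
At 1000 Mbps: 167791.9 / 1000 = 168 s ≈ 2.8 minutes.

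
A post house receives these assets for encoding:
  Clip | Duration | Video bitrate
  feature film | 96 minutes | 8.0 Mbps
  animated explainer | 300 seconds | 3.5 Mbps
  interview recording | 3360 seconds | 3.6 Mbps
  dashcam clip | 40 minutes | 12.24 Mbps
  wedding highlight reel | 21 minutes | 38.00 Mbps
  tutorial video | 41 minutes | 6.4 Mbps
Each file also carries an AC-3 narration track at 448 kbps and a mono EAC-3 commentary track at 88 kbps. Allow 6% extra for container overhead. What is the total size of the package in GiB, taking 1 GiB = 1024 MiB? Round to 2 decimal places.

19.81 GiB

Audio total: 448 + 88 = 536 kbps = 0.536 Mbps.
feature film: 8.536 Mbps × 5760 s × 1.06 = 52117.4 Mb
animated explainer: 4.036 Mbps × 300 s × 1.06 = 1283.4 Mb
interview recording: 4.136 Mbps × 3360 s × 1.06 = 14730.8 Mb
dashcam clip: 12.776 Mbps × 2400 s × 1.06 = 32502.1 Mb
wedding highlight reel: 38.536 Mbps × 1260 s × 1.06 = 51468.7 Mb
tutorial video: 6.936 Mbps × 2460 s × 1.06 = 18086.3 Mb
Total: 170188.8 Mb = 21273.6 MB.
= 19.81 GiB.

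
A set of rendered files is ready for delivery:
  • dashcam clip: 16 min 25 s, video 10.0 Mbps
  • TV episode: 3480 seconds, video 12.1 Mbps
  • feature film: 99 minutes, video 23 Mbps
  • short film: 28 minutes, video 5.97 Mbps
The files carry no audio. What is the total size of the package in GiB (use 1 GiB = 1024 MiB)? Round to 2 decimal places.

23.12 GiB

dashcam clip: 10.000 Mbps × 985 s = 9850.0 Mb
TV episode: 12.100 Mbps × 3480 s = 42108.0 Mb
feature film: 23.000 Mbps × 5940 s = 136620.0 Mb
short film: 5.970 Mbps × 1680 s = 10029.6 Mb
Total: 198607.6 Mb = 24826.0 MB.
= 23.12 GiB.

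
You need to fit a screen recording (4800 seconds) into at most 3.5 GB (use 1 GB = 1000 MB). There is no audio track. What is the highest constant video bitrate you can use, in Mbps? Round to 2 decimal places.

Budget: 3.5 GB = 28000.0 Mb.
Total bitrate budget: 28000.0 Mb / 4800 s = 5.833 Mbps.

5.83 Mbps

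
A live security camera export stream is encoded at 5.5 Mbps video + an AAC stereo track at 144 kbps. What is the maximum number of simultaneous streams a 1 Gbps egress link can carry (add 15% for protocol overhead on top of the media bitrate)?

Audio: 144 kbps = 0.144 Mbps.
Per-viewer media rate: 5.644 Mbps.
On the wire with 15% overhead: 6.491 Mbps.
1 Gbps = 1,000 Mbps; 1,000 / 6.491 = 154.07 → 154 viewers.

154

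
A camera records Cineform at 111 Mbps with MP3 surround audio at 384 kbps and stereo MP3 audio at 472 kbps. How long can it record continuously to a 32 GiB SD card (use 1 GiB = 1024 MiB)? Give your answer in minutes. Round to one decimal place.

Audio total: 384 + 472 = 856 kbps = 0.856 Mbps.
Total bitrate: 111 + 0.856 = 111.856 Mbps.
Capacity: 32 GiB = 274,878 Mb.
Recording time: 274,878 / 111.856 = 2,457 s ≈ 41.0 minutes.

41.0 minutes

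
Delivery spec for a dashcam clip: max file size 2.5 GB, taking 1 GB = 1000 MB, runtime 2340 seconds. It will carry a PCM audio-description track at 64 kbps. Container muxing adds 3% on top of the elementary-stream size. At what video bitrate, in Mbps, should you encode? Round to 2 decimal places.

8.23 Mbps

Budget: 2.5 GB = 20000.0 Mb.
Stream payload after overhead: 20000.0 / 1.03 = 19417.5 Mb.
Total bitrate budget: 19417.5 Mb / 2340 s = 8.298 Mbps.
Audio: 64 kbps = 0.064 Mbps.
Video: 8.298 − 0.064 = 8.234 Mbps.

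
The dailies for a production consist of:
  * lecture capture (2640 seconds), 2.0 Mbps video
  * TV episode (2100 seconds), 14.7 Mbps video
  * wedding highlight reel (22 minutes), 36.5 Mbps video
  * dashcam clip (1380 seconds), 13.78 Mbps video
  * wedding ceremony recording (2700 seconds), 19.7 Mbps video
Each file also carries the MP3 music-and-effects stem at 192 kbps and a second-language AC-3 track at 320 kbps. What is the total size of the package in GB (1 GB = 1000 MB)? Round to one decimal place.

Audio total: 192 + 320 = 512 kbps = 0.512 Mbps.
lecture capture: 2.512 Mbps × 2640 s = 6631.7 Mb
TV episode: 15.212 Mbps × 2100 s = 31945.2 Mb
wedding highlight reel: 37.012 Mbps × 1320 s = 48855.8 Mb
dashcam clip: 14.292 Mbps × 1380 s = 19723.0 Mb
wedding ceremony recording: 20.212 Mbps × 2700 s = 54572.4 Mb
Total: 161728.1 Mb = 20216.0 MB.
= 20.22 GB.

20.2 GB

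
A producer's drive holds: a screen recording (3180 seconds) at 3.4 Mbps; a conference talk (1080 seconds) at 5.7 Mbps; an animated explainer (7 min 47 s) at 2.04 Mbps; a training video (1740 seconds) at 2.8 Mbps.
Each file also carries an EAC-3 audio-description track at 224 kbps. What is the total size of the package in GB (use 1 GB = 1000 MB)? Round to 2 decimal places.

3.03 GB

Audio: 224 kbps = 0.224 Mbps.
screen recording: 3.624 Mbps × 3180 s = 11524.3 Mb
conference talk: 5.924 Mbps × 1080 s = 6397.9 Mb
animated explainer: 2.264 Mbps × 467 s = 1057.3 Mb
training video: 3.024 Mbps × 1740 s = 5261.8 Mb
Total: 24241.3 Mb = 3030.2 MB.
= 3.030 GB.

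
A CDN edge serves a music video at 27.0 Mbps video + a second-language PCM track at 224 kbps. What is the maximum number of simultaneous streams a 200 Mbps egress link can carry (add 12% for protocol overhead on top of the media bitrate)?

Audio: 224 kbps = 0.224 Mbps.
Per-viewer media rate: 27.224 Mbps.
On the wire with 12% overhead: 30.491 Mbps.
200 Mbps = 200.0 Mbps; 200.0 / 30.491 = 6.56 → 6 viewers.

6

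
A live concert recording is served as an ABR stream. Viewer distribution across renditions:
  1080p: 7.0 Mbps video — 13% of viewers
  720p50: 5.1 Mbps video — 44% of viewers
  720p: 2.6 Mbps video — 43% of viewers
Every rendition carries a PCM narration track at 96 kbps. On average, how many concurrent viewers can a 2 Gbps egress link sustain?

457

Audio: 96 kbps = 0.096 Mbps.
Average per-viewer bitrate: 0.13×7.096 + 0.44×5.196 + 0.43×2.696 = 4.368 Mbps.
2 Gbps = 2,000 Mbps; 2,000 / 4.368 = 457.88 → 457.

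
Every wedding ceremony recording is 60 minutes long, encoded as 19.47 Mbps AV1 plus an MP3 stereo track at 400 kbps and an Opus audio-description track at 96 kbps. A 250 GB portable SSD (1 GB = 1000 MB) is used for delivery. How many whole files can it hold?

60 min = 3600 s
Audio total: 400 + 96 = 496 kbps = 0.496 Mbps.
Total bitrate: 19.966 Mbps.
Per item: 19.966 Mbps × 3600 s = 71,878 Mb = 8,985 MB.
Capacity: 250 GB = 2,000,000 Mb; 27.83 items → 27 complete.

27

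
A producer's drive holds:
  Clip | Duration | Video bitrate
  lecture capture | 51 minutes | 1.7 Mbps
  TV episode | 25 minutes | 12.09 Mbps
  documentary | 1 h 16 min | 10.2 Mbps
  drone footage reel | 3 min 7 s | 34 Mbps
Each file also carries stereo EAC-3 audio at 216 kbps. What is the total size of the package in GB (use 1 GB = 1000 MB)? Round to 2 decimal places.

Audio: 216 kbps = 0.216 Mbps.
lecture capture: 1.916 Mbps × 3060 s = 5863.0 Mb
TV episode: 12.306 Mbps × 1500 s = 18459.0 Mb
documentary: 10.416 Mbps × 4560 s = 47497.0 Mb
drone footage reel: 34.216 Mbps × 187 s = 6398.4 Mb
Total: 78217.3 Mb = 9777.2 MB.
= 9.777 GB.

9.78 GB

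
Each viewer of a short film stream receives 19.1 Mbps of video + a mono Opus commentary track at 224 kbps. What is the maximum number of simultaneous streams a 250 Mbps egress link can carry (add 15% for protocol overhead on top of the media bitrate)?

Audio: 224 kbps = 0.224 Mbps.
Per-viewer media rate: 19.324 Mbps.
On the wire with 15% overhead: 22.223 Mbps.
250 Mbps = 250.0 Mbps; 250.0 / 22.223 = 11.25 → 11 viewers.

11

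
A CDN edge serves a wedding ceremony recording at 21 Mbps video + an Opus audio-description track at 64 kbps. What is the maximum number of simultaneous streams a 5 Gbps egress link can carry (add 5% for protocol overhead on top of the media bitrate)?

Audio: 64 kbps = 0.064 Mbps.
Per-viewer media rate: 21.064 Mbps.
On the wire with 5% overhead: 22.117 Mbps.
5 Gbps = 5,000 Mbps; 5,000 / 22.117 = 226.07 → 226 viewers.

226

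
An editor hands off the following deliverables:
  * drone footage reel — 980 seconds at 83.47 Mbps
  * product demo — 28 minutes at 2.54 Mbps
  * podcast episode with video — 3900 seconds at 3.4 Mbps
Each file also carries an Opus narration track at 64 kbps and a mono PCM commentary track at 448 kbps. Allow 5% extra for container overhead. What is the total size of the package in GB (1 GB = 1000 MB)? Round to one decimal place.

Audio total: 64 + 448 = 512 kbps = 0.512 Mbps.
drone footage reel: 83.982 Mbps × 980 s × 1.05 = 86417.5 Mb
product demo: 3.052 Mbps × 1680 s × 1.05 = 5383.7 Mb
podcast episode with video: 3.912 Mbps × 3900 s × 1.05 = 16019.6 Mb
Total: 107820.8 Mb = 13477.6 MB.
= 13.48 GB.

13.5 GB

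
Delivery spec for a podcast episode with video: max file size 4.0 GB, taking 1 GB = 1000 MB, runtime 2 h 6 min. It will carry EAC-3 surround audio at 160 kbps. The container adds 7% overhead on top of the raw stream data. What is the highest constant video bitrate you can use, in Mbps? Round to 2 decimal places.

Budget: 4.0 GB = 32000.0 Mb.
Stream payload after overhead: 32000.0 / 1.07 = 29906.5 Mb.
2 h 6 min = 126 min = 7560 s
Total bitrate budget: 29906.5 Mb / 7560 s = 3.956 Mbps.
Audio: 160 kbps = 0.160 Mbps.
Video: 3.956 − 0.160 = 3.796 Mbps.

3.80 Mbps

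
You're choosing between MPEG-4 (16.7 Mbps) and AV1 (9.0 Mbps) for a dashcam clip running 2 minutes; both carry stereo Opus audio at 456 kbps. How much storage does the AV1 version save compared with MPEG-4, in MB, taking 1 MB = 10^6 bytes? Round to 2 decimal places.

2 min = 120 s
Audio: 456 kbps = 0.456 Mbps.
MPEG-4: 17.156 Mbps × 120 s = 2058.7 Mb = 257.340 MB.
AV1: 9.456 Mbps × 120 s = 1134.7 Mb = 141.840 MB.
Saving: 257.340 − 141.840 = 115.500 MB.

115.50 MB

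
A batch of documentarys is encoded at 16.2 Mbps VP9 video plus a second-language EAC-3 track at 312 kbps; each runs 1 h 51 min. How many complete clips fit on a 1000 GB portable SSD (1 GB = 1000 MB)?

72

1 h 51 min = 111 min = 6660 s
Audio: 312 kbps = 0.312 Mbps.
Total bitrate: 16.512 Mbps.
Per item: 16.512 Mbps × 6660 s = 109,970 Mb = 13,746 MB.
Capacity: 1000 GB = 8,000,000 Mb; 72.75 items → 72 complete.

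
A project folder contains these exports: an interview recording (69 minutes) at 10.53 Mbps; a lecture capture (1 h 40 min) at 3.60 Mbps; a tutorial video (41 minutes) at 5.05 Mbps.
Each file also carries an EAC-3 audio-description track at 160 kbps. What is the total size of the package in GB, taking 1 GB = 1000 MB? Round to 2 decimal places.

Audio: 160 kbps = 0.160 Mbps.
interview recording: 10.690 Mbps × 4140 s = 44256.6 Mb
lecture capture: 3.760 Mbps × 6000 s = 22560.0 Mb
tutorial video: 5.210 Mbps × 2460 s = 12816.6 Mb
Total: 79633.2 Mb = 9954.1 MB.
= 9.954 GB.

9.95 GB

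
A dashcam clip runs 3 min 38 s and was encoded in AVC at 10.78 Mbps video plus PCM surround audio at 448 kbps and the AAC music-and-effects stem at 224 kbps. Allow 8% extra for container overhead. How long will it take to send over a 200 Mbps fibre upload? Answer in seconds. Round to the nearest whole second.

3 min 38 s = 218 s
Audio total: 448 + 224 = 672 kbps = 0.672 Mbps.
Total bitrate: 11.452 Mbps.
File: 11.452 Mbps × 218 s = 2496.5 Mb.
With 8% container overhead: ×1.08. → 2696.3 Mb.
At 200 Mbps: 2696.3 / 200 = 13.5 s ≈ 13.5 seconds.

13 seconds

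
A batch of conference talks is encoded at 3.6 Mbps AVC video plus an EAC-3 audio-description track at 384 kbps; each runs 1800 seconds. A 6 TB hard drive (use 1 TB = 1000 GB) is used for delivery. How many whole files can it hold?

6693

Audio: 384 kbps = 0.384 Mbps.
Total bitrate: 3.984 Mbps.
Per item: 3.984 Mbps × 1800 s = 7,171 Mb = 896.4 MB.
Capacity: 6 TB = 48,000,000 Mb; 6693.44 items → 6693 complete.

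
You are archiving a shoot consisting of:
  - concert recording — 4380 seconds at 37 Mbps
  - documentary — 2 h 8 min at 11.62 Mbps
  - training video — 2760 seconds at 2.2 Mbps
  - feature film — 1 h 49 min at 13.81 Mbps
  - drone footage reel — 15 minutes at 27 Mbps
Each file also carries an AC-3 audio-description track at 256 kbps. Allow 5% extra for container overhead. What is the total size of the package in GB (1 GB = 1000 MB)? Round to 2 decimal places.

Audio: 256 kbps = 0.256 Mbps.
concert recording: 37.256 Mbps × 4380 s × 1.05 = 171340.3 Mb
documentary: 11.876 Mbps × 7680 s × 1.05 = 95768.1 Mb
training video: 2.456 Mbps × 2760 s × 1.05 = 7117.5 Mb
feature film: 14.066 Mbps × 6540 s × 1.05 = 96591.2 Mb
drone footage reel: 27.256 Mbps × 900 s × 1.05 = 25756.9 Mb
Total: 396574.0 Mb = 49571.8 MB.
= 49.57 GB.

49.57 GB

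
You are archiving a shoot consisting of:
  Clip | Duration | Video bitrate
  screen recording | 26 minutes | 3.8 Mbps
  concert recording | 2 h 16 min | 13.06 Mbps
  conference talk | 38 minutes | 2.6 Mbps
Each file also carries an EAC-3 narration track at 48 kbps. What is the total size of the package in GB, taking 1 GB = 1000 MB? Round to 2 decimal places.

Audio: 48 kbps = 0.048 Mbps.
screen recording: 3.848 Mbps × 1560 s = 6002.9 Mb
concert recording: 13.108 Mbps × 8160 s = 106961.3 Mb
conference talk: 2.648 Mbps × 2280 s = 6037.4 Mb
Total: 119001.6 Mb = 14875.2 MB.
= 14.88 GB.

14.88 GB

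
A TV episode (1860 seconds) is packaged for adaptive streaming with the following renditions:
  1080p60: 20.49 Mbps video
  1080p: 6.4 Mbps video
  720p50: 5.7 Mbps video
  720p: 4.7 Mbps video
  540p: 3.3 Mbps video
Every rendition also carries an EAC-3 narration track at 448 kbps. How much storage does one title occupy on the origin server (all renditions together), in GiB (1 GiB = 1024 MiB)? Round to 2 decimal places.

Audio: 448 kbps = 0.448 Mbps.
Sum of rendition bitrates: (20.49+0.448) + (6.4+0.448) + (5.7+0.448) + (4.7+0.448) + (3.3+0.448) = 42.830 Mbps.
× 1860 s = 79,664 Mb = 9,958 MB = 9.274 GiB.

9.27 GiB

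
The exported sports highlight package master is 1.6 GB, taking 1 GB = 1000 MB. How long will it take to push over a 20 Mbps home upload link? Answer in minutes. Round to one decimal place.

10.7 minutes

File: 1.6 GB = 12800.0 Mb.
At 20 Mbps: 12800.0 / 20 = 640.0 s ≈ 10.7 minutes.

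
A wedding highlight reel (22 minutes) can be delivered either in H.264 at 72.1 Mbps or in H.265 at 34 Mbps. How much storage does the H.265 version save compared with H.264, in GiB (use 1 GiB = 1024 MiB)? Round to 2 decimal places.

5.85 GiB

22 min = 1320 s
H.264: 72.100 Mbps × 1320 s = 95172.0 Mb = 11.079 GiB.
H.265: 34.000 Mbps × 1320 s = 44880.0 Mb = 5.225 GiB.
Saving: 11.079 − 5.225 = 5.855 GiB.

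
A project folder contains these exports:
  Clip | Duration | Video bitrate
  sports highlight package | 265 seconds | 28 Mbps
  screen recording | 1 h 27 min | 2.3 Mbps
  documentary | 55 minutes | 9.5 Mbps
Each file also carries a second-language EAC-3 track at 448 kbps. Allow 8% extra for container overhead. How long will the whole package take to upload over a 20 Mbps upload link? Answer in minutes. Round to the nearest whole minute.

Audio: 448 kbps = 0.448 Mbps.
sports highlight package: 28.448 Mbps × 265 s × 1.08 = 8141.8 Mb
screen recording: 2.748 Mbps × 5220 s × 1.08 = 15492.1 Mb
documentary: 9.948 Mbps × 3300 s × 1.08 = 35454.7 Mb
Total: 59088.6 Mb = 7386.1 MB.
At 20 Mbps: 59088.6 / 20 = 2954 s ≈ 49.2 minutes.

49 minutes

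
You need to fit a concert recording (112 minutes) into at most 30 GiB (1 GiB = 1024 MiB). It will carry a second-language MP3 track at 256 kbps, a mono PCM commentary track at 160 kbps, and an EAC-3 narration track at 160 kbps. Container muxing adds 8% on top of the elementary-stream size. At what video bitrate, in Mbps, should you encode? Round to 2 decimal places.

34.93 Mbps

Budget: 30 GiB = 257698.0 Mb.
Stream payload after overhead: 257698.0 / 1.08 = 238609.3 Mb.
112 min = 6720 s
Total bitrate budget: 238609.3 Mb / 6720 s = 35.507 Mbps.
Audio total: 256 + 160 + 160 = 576 kbps = 0.576 Mbps.
Video: 35.507 − 0.576 = 34.931 Mbps.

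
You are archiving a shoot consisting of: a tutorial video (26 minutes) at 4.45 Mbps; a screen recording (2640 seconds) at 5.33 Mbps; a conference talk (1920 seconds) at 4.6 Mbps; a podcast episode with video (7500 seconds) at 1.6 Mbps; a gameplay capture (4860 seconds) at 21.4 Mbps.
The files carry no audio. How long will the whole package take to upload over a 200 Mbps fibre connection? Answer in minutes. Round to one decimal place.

tutorial video: 4.450 Mbps × 1560 s = 6942.0 Mb
screen recording: 5.330 Mbps × 2640 s = 14071.2 Mb
conference talk: 4.600 Mbps × 1920 s = 8832.0 Mb
podcast episode with video: 1.600 Mbps × 7500 s = 12000.0 Mb
gameplay capture: 21.400 Mbps × 4860 s = 104004.0 Mb
Total: 145849.2 Mb = 18231.2 MB.
At 200 Mbps: 145849.2 / 200 = 729 s ≈ 12.2 minutes.

12.2 minutes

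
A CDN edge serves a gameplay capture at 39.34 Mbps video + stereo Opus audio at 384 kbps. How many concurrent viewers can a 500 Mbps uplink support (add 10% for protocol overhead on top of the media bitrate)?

11

Audio: 384 kbps = 0.384 Mbps.
Per-viewer media rate: 39.724 Mbps.
On the wire with 10% overhead: 43.696 Mbps.
500 Mbps = 500.0 Mbps; 500.0 / 43.696 = 11.44 → 11 viewers.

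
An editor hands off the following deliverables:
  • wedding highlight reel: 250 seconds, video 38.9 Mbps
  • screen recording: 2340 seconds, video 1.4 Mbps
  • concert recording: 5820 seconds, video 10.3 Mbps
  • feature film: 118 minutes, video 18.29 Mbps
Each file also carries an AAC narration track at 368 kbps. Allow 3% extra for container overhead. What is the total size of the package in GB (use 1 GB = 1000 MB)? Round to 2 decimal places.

26.80 GB

Audio: 368 kbps = 0.368 Mbps.
wedding highlight reel: 39.268 Mbps × 250 s × 1.03 = 10111.5 Mb
screen recording: 1.768 Mbps × 2340 s × 1.03 = 4261.2 Mb
concert recording: 10.668 Mbps × 5820 s × 1.03 = 63950.4 Mb
feature film: 18.658 Mbps × 7080 s × 1.03 = 136061.6 Mb
Total: 214384.7 Mb = 26798.1 MB.
= 26.80 GB.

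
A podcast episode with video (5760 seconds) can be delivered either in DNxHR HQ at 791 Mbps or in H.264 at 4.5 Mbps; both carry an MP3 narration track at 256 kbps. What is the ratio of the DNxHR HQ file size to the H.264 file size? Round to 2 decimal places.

166.37

Audio: 256 kbps = 0.256 Mbps.
DNxHR HQ: 791.256 Mbps × 5760 s = 4557634.6 Mb = 569.704 GB.
H.264: 4.756 Mbps × 5760 s = 27394.6 Mb = 3.424 GB.
Ratio: 569.704 / 3.424 = 166.370.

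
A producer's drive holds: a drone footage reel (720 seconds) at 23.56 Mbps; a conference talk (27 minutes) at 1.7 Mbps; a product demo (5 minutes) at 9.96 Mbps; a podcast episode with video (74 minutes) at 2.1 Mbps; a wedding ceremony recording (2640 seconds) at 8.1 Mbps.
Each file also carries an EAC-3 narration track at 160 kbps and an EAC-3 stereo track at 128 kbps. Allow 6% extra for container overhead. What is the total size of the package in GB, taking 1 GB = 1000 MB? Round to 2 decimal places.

7.45 GB

Audio total: 160 + 128 = 288 kbps = 0.288 Mbps.
drone footage reel: 23.848 Mbps × 720 s × 1.06 = 18200.8 Mb
conference talk: 1.988 Mbps × 1620 s × 1.06 = 3413.8 Mb
product demo: 10.248 Mbps × 300 s × 1.06 = 3258.9 Mb
podcast episode with video: 2.388 Mbps × 4440 s × 1.06 = 11238.9 Mb
wedding ceremony recording: 8.388 Mbps × 2640 s × 1.06 = 23473.0 Mb
Total: 59585.3 Mb = 7448.2 MB.
= 7.448 GB.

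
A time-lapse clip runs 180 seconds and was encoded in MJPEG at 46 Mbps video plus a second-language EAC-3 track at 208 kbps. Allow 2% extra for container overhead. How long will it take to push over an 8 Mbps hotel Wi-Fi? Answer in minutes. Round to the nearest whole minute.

18 minutes

Audio: 208 kbps = 0.208 Mbps.
Total bitrate: 46.208 Mbps.
File: 46.208 Mbps × 180 s = 8317.4 Mb.
With 2% container overhead: ×1.02. → 8483.8 Mb.
At 8 Mbps: 8483.8 / 8 = 1060.5 s ≈ 17.7 minutes.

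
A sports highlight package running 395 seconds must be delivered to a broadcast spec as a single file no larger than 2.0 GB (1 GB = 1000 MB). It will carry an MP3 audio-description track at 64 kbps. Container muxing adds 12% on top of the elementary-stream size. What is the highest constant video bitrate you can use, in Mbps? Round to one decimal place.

Budget: 2.0 GB = 16000.0 Mb.
Stream payload after overhead: 16000.0 / 1.12 = 14285.7 Mb.
Total bitrate budget: 14285.7 Mb / 395 s = 36.166 Mbps.
Audio: 64 kbps = 0.064 Mbps.
Video: 36.166 − 0.064 = 36.102 Mbps.

36.1 Mbps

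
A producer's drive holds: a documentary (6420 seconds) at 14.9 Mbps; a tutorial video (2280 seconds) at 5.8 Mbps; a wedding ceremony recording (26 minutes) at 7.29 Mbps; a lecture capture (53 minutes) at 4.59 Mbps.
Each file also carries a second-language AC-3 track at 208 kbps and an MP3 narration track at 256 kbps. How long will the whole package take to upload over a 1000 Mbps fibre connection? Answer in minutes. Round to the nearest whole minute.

Audio total: 208 + 256 = 464 kbps = 0.464 Mbps.
documentary: 15.364 Mbps × 6420 s = 98636.9 Mb
tutorial video: 6.264 Mbps × 2280 s = 14281.9 Mb
wedding ceremony recording: 7.754 Mbps × 1560 s = 12096.2 Mb
lecture capture: 5.054 Mbps × 3180 s = 16071.7 Mb
Total: 141086.8 Mb = 17635.8 MB.
At 1000 Mbps: 141086.8 / 1000 = 141 s ≈ 2.35 minutes.

2 minutes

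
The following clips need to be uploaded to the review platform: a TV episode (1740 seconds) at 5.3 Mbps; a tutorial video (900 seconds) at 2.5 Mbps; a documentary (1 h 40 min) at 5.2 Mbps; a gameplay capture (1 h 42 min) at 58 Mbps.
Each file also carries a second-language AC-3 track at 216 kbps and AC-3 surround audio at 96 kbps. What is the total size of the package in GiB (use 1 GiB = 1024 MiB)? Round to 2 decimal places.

46.83 GiB

Audio total: 216 + 96 = 312 kbps = 0.312 Mbps.
TV episode: 5.612 Mbps × 1740 s = 9764.9 Mb
tutorial video: 2.812 Mbps × 900 s = 2530.8 Mb
documentary: 5.512 Mbps × 6000 s = 33072.0 Mb
gameplay capture: 58.312 Mbps × 6120 s = 356869.4 Mb
Total: 402237.1 Mb = 50279.6 MB.
= 46.83 GiB.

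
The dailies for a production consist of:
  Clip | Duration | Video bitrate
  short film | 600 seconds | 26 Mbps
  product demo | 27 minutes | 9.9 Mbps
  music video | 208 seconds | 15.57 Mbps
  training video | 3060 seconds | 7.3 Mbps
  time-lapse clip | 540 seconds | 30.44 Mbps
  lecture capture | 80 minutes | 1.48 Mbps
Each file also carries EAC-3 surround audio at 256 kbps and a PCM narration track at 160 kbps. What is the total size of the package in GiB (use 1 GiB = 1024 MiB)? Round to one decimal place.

9.9 GiB

Audio total: 256 + 160 = 416 kbps = 0.416 Mbps.
short film: 26.416 Mbps × 600 s = 15849.6 Mb
product demo: 10.316 Mbps × 1620 s = 16711.9 Mb
music video: 15.986 Mbps × 208 s = 3325.1 Mb
training video: 7.716 Mbps × 3060 s = 23611.0 Mb
time-lapse clip: 30.856 Mbps × 540 s = 16662.2 Mb
lecture capture: 1.896 Mbps × 4800 s = 9100.8 Mb
Total: 85260.6 Mb = 10657.6 MB.
= 9.926 GiB.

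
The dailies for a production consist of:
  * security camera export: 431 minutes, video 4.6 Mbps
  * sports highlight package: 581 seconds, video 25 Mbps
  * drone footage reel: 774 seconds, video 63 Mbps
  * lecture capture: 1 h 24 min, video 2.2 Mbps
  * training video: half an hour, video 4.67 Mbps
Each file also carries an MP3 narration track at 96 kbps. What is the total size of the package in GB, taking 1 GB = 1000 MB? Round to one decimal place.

25.6 GB

Audio: 96 kbps = 0.096 Mbps.
security camera export: 4.696 Mbps × 25860 s = 121438.6 Mb
sports highlight package: 25.096 Mbps × 581 s = 14580.8 Mb
drone footage reel: 63.096 Mbps × 774 s = 48836.3 Mb
lecture capture: 2.296 Mbps × 5040 s = 11571.8 Mb
training video: 4.766 Mbps × 1800 s = 8578.8 Mb
Total: 205006.3 Mb = 25625.8 MB.
= 25.63 GB.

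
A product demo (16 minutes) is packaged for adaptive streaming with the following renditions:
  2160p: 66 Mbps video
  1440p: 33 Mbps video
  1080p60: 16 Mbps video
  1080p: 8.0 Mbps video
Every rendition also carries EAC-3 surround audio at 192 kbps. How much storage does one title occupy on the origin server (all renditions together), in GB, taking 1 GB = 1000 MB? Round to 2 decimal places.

16 min = 960 s
Audio: 192 kbps = 0.192 Mbps.
Sum of rendition bitrates: (66+0.192) + (33+0.192) + (16+0.192) + (8.0+0.192) = 123.768 Mbps.
× 960 s = 118,817 Mb = 14,852 MB = 14.85 GB.

14.85 GB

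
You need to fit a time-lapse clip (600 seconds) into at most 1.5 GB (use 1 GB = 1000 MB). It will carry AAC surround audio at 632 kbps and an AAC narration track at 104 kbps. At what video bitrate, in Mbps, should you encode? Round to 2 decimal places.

19.26 Mbps

Budget: 1.5 GB = 12000.0 Mb.
Total bitrate budget: 12000.0 Mb / 600 s = 20.000 Mbps.
Audio total: 632 + 104 = 736 kbps = 0.736 Mbps.
Video: 20.000 − 0.736 = 19.264 Mbps.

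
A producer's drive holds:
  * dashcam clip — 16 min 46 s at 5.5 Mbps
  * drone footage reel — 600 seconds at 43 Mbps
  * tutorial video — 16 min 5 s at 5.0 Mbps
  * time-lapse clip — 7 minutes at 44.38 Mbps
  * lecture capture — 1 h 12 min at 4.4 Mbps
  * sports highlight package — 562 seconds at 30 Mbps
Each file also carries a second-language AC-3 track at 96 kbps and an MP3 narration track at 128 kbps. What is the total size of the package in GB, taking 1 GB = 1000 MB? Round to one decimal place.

Audio total: 96 + 128 = 224 kbps = 0.224 Mbps.
dashcam clip: 5.724 Mbps × 1006 s = 5758.3 Mb
drone footage reel: 43.224 Mbps × 600 s = 25934.4 Mb
tutorial video: 5.224 Mbps × 965 s = 5041.2 Mb
time-lapse clip: 44.604 Mbps × 420 s = 18733.7 Mb
lecture capture: 4.624 Mbps × 4320 s = 19975.7 Mb
sports highlight package: 30.224 Mbps × 562 s = 16985.9 Mb
Total: 92429.2 Mb = 11553.6 MB.
= 11.55 GB.

11.6 GB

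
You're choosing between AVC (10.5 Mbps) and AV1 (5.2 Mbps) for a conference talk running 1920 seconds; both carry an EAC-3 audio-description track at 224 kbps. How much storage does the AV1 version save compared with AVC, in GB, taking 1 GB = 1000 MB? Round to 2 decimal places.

Audio: 224 kbps = 0.224 Mbps.
AVC: 10.724 Mbps × 1920 s = 20590.1 Mb = 2.574 GB.
AV1: 5.424 Mbps × 1920 s = 10414.1 Mb = 1.302 GB.
Saving: 2.574 − 1.302 = 1.272 GB.

1.27 GB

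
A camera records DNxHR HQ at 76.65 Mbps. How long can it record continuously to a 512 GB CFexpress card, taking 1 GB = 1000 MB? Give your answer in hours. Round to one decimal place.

Capacity: 512 GB = 4,096,000 Mb.
Recording time: 4,096,000 / 76.650 = 53,438 s ≈ 14.8 hours.

14.8 hours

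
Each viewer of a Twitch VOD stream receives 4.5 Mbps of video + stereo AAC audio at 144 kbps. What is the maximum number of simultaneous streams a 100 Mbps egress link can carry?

Audio: 144 kbps = 0.144 Mbps.
Per-viewer media rate: 4.644 Mbps.
100 Mbps = 100.0 Mbps; 100.0 / 4.644 = 21.53 → 21 viewers.

21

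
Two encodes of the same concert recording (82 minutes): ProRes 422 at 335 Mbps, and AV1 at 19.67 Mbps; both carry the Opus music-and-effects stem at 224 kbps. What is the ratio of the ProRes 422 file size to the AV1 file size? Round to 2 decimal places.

82 min = 4920 s
Audio: 224 kbps = 0.224 Mbps.
ProRes 422: 335.224 Mbps × 4920 s = 1649302.1 Mb = 192.004 GiB.
AV1: 19.894 Mbps × 4920 s = 97878.5 Mb = 11.395 GiB.
Ratio: 192.004 / 11.395 = 16.851.

16.85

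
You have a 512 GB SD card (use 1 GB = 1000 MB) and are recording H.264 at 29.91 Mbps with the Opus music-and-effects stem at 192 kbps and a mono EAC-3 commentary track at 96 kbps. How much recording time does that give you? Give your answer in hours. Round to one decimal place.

Audio total: 192 + 96 = 288 kbps = 0.288 Mbps.
Total bitrate: 29.91 + 0.288 = 30.198 Mbps.
Capacity: 512 GB = 4,096,000 Mb.
Recording time: 4,096,000 / 30.198 = 135,638 s ≈ 37.7 hours.

37.7 hours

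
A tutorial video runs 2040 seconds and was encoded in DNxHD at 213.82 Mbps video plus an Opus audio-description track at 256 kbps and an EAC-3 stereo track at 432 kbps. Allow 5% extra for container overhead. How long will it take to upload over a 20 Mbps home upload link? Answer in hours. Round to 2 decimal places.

Audio total: 256 + 432 = 688 kbps = 0.688 Mbps.
Total bitrate: 214.508 Mbps.
File: 214.508 Mbps × 2040 s = 437596.3 Mb.
With 5% container overhead: ×1.05. → 459476.1 Mb.
At 20 Mbps: 459476.1 / 20 = 22973.8 s ≈ 6.38 hours.

6.38 hours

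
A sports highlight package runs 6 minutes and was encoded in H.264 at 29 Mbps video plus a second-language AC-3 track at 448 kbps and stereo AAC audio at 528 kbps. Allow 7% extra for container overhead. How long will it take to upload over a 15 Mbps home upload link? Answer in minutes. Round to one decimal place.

6 min = 360 s
Audio total: 448 + 528 = 976 kbps = 0.976 Mbps.
Total bitrate: 29.976 Mbps.
File: 29.976 Mbps × 360 s = 10791.4 Mb.
With 7% container overhead: ×1.07. → 11546.8 Mb.
At 15 Mbps: 11546.8 / 15 = 769.8 s ≈ 12.8 minutes.

12.8 minutes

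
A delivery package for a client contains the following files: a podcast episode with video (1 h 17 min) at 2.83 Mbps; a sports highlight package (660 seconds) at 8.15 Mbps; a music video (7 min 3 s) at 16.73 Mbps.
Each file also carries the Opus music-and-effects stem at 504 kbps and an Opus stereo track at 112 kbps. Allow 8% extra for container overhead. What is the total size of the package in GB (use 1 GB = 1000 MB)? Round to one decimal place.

Audio total: 504 + 112 = 616 kbps = 0.616 Mbps.
podcast episode with video: 3.446 Mbps × 4620 s × 1.08 = 17194.2 Mb
sports highlight package: 8.766 Mbps × 660 s × 1.08 = 6248.4 Mb
music video: 17.346 Mbps × 423 s × 1.08 = 7924.3 Mb
Total: 31366.9 Mb = 3920.9 MB.
= 3.921 GB.

3.9 GB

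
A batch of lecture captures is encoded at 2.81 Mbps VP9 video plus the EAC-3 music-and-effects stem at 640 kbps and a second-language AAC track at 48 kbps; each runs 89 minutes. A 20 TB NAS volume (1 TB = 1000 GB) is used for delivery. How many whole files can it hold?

89 min = 5340 s
Audio total: 640 + 48 = 688 kbps = 0.688 Mbps.
Total bitrate: 3.498 Mbps.
Per item: 3.498 Mbps × 5340 s = 18,679 Mb = 2,335 MB.
Capacity: 20 TB = 160,000,000 Mb; 8565.62 items → 8565 complete.

8565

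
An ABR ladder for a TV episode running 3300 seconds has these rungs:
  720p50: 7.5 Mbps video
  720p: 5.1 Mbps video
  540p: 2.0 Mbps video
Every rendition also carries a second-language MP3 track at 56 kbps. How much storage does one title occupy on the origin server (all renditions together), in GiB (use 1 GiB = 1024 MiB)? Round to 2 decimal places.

5.67 GiB

Audio: 56 kbps = 0.056 Mbps.
Sum of rendition bitrates: (7.5+0.056) + (5.1+0.056) + (2.0+0.056) = 14.768 Mbps.
× 3300 s = 48,734 Mb = 6,092 MB = 5.673 GiB.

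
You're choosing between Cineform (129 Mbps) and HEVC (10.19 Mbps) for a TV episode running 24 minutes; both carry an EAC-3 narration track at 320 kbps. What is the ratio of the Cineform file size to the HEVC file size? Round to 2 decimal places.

24 min = 1440 s
Audio: 320 kbps = 0.320 Mbps.
Cineform: 129.320 Mbps × 1440 s = 186220.8 Mb = 23.278 GB.
HEVC: 10.510 Mbps × 1440 s = 15134.4 Mb = 1.892 GB.
Ratio: 23.278 / 1.892 = 12.304.

12.30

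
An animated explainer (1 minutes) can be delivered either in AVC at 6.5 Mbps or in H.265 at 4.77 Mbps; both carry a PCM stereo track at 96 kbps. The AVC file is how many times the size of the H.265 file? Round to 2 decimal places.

Audio: 96 kbps = 0.096 Mbps.
AVC: 6.596 Mbps × 60 s = 395.8 Mb = 49.470 MB.
H.265: 4.866 Mbps × 60 s = 292.0 Mb = 36.495 MB.
Ratio: 49.470 / 36.495 = 1.356.

1.36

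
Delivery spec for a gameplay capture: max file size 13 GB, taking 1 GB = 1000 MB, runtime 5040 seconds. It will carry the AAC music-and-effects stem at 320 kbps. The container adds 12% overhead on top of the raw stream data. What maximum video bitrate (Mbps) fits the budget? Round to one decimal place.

Budget: 13 GB = 104000.0 Mb.
Stream payload after overhead: 104000.0 / 1.12 = 92857.1 Mb.
Total bitrate budget: 92857.1 Mb / 5040 s = 18.424 Mbps.
Audio: 320 kbps = 0.320 Mbps.
Video: 18.424 − 0.320 = 18.104 Mbps.

18.1 Mbps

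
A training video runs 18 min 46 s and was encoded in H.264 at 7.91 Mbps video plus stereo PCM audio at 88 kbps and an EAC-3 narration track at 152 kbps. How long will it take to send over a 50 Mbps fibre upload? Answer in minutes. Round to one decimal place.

3.1 minutes

18 min 46 s = 1126 s
Audio total: 88 + 152 = 240 kbps = 0.240 Mbps.
Total bitrate: 8.150 Mbps.
File: 8.150 Mbps × 1126 s = 9176.9 Mb.
At 50 Mbps: 9176.9 / 50 = 183.5 s ≈ 3.06 minutes.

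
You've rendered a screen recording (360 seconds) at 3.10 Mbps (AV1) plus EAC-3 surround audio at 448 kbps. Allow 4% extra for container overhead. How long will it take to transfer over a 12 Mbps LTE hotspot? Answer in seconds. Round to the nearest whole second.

111 seconds

Audio: 448 kbps = 0.448 Mbps.
Total bitrate: 3.548 Mbps.
File: 3.548 Mbps × 360 s = 1277.3 Mb.
With 4% container overhead: ×1.04. → 1328.4 Mb.
At 12 Mbps: 1328.4 / 12 = 110.7 s ≈ 111 seconds.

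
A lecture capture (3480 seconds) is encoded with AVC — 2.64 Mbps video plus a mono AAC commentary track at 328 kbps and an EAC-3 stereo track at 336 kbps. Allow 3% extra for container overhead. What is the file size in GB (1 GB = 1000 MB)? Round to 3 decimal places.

Audio total: 328 + 336 = 664 kbps = 0.664 Mbps.
Total bitrate: 2.64 + 0.664 = 3.304 Mbps.
Stream data: 3.304 Mbps × 3480 s = 11497.9 Mb.
With 3% container overhead: ×1.03.
11,843 Mb ÷ 8 = 1,480 MB → 1.480 GB.

1.480 GB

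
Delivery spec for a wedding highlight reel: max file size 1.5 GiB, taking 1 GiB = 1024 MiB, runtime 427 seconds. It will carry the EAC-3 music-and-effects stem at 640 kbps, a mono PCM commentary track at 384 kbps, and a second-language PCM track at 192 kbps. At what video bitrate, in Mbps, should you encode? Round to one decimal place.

29.0 Mbps

Budget: 1.5 GiB = 12884.9 Mb.
Total bitrate budget: 12884.9 Mb / 427 s = 30.175 Mbps.
Audio total: 640 + 384 + 192 = 1216 kbps = 1.216 Mbps.
Video: 30.175 − 1.216 = 28.959 Mbps.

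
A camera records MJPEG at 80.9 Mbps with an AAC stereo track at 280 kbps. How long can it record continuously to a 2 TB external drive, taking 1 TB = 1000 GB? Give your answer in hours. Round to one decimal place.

Audio: 280 kbps = 0.280 Mbps.
Total bitrate: 80.9 + 0.280 = 81.180 Mbps.
Capacity: 2 TB = 16,000,000 Mb.
Recording time: 16,000,000 / 81.180 = 197,093 s ≈ 54.7 hours.

54.7 hours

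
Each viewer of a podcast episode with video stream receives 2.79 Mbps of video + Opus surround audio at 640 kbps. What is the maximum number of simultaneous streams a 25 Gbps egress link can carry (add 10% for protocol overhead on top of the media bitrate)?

Audio: 640 kbps = 0.640 Mbps.
Per-viewer media rate: 3.430 Mbps.
On the wire with 10% overhead: 3.773 Mbps.
25 Gbps = 25,000 Mbps; 25,000 / 3.773 = 6626.03 → 6626 viewers.

6626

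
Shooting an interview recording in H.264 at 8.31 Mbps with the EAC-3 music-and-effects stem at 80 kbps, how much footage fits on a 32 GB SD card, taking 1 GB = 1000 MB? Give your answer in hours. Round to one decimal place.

Audio: 80 kbps = 0.080 Mbps.
Total bitrate: 8.31 + 0.080 = 8.390 Mbps.
Capacity: 32 GB = 256,000 Mb.
Recording time: 256,000 / 8.390 = 30,513 s ≈ 8.48 hours.

8.5 hours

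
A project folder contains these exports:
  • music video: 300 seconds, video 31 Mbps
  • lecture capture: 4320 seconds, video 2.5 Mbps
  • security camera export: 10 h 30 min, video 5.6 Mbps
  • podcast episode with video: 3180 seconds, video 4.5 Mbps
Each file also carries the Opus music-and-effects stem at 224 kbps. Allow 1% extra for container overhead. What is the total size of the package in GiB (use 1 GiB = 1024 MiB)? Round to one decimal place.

Audio: 224 kbps = 0.224 Mbps.
music video: 31.224 Mbps × 300 s × 1.01 = 9460.9 Mb
lecture capture: 2.724 Mbps × 4320 s × 1.01 = 11885.4 Mb
security camera export: 5.824 Mbps × 37800 s × 1.01 = 222348.7 Mb
podcast episode with video: 4.724 Mbps × 3180 s × 1.01 = 15172.5 Mb
Total: 258867.4 Mb = 32358.4 MB.
= 30.14 GiB.

30.1 GiB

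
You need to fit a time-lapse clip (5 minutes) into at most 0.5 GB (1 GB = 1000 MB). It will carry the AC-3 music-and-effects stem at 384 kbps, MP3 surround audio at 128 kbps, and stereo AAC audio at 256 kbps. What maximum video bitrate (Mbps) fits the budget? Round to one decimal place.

12.6 Mbps

Budget: 0.5 GB = 4000.0 Mb.
5 min = 300 s
Total bitrate budget: 4000.0 Mb / 300 s = 13.333 Mbps.
Audio total: 384 + 128 + 256 = 768 kbps = 0.768 Mbps.
Video: 13.333 − 0.768 = 12.565 Mbps.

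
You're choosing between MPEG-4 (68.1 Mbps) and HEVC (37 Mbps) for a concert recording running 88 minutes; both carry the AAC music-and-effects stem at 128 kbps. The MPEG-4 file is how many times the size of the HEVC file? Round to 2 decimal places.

1.84

88 min = 5280 s
Audio: 128 kbps = 0.128 Mbps.
MPEG-4: 68.228 Mbps × 5280 s = 360243.8 Mb = 41.938 GiB.
HEVC: 37.128 Mbps × 5280 s = 196035.8 Mb = 22.822 GiB.
Ratio: 41.938 / 22.822 = 1.838.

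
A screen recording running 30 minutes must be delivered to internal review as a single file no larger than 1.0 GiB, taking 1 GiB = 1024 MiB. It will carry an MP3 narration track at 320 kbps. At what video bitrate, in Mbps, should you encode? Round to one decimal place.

Budget: 1.0 GiB = 8589.9 Mb.
30 min = 1800 s
Total bitrate budget: 8589.9 Mb / 1800 s = 4.772 Mbps.
Audio: 320 kbps = 0.320 Mbps.
Video: 4.772 − 0.320 = 4.452 Mbps.

4.5 Mbps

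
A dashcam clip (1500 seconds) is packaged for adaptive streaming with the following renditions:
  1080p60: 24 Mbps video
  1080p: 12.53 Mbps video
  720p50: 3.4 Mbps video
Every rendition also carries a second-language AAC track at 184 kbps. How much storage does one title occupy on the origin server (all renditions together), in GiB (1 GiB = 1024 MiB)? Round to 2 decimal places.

7.07 GiB

Audio: 184 kbps = 0.184 Mbps.
Sum of rendition bitrates: (24+0.184) + (12.53+0.184) + (3.4+0.184) = 40.482 Mbps.
× 1500 s = 60,723 Mb = 7,590 MB = 7.069 GiB.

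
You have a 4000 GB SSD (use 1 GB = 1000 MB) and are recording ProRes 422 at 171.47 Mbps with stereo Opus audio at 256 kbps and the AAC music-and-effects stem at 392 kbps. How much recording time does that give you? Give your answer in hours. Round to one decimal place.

51.6 hours

Audio total: 256 + 392 = 648 kbps = 0.648 Mbps.
Total bitrate: 171.47 + 0.648 = 172.118 Mbps.
Capacity: 4000 GB = 32,000,000 Mb.
Recording time: 32,000,000 / 172.118 = 185,919 s ≈ 51.6 hours.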